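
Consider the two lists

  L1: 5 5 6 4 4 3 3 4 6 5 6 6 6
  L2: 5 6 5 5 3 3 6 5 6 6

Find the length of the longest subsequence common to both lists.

8

Pick 5 [1,3]; then 5 [2,4]; then 3 [6,5]; then 3 [7,6]; then 6 [9,7]; then 5 [10,8]; then 6 [12,9]; then 6 [13,10]; all 8 values appear in both, in order. dp[13][10] = 8 confirms this is the maximum.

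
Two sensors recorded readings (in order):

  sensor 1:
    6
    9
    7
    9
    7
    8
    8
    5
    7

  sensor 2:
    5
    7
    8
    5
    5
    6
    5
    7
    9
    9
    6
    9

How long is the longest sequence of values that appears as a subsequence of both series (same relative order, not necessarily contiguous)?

4

One common subsequence of length 4: 7 [5,2], 8 [6,3], 5 [8,7], 7 [9,8], and the DP table's final entry dp[9][12] is also 4, so no common subsequence is longer.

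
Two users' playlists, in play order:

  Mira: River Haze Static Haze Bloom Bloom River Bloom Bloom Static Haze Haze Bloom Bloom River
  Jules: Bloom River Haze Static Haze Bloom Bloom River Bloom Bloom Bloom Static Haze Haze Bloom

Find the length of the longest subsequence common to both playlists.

13

Match River [1,2]; then Haze [2,3]; then Static [3,4]; then Haze [4,5]; then Bloom [5,6]; then Bloom [6,7]; then River [7,8]; then Bloom [8,10]; then Bloom [9,11]; then Static [10,12]; then Haze [11,13]; then Haze [12,14]; then Bloom [14,15] — 13 songs in the same relative order in both, and the DP table's final entry dp[15][15] is also 13, so no common subsequence is longer.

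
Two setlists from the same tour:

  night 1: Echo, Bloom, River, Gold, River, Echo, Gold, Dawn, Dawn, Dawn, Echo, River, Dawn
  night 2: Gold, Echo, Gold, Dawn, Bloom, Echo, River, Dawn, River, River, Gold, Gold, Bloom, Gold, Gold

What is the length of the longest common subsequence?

7

Taking Gold (night 1 #4, night 2 #1), then Echo (night 1 #6, night 2 #2), then Gold (night 1 #7, night 2 #3), then Dawn (night 1 #8, night 2 #4), then Echo (night 1 #11, night 2 #6), then River (night 1 #12, night 2 #7), then Dawn (night 1 #13, night 2 #8) gives a common subsequence of length 7, and the DP table's final entry dp[13][15] is also 7, so no common subsequence is longer.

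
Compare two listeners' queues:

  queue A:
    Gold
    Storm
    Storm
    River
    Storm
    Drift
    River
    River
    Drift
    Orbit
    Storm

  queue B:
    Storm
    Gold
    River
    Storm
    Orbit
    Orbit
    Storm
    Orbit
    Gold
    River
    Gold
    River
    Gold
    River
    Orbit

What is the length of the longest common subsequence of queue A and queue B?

7

Pick Gold (queue A #1, queue B #2) → Storm (queue A #2, queue B #4) → Storm (queue A #3, queue B #7) → River (queue A #4, queue B #10) → River (queue A #7, queue B #12) → River (queue A #8, queue B #14) → Orbit (queue A #10, queue B #15); all 7 songs appear in both, in order. dp[11][15] = 7 confirms this is the maximum.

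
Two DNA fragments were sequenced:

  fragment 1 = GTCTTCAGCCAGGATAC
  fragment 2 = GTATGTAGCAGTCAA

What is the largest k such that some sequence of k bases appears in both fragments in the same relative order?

11

Pick G (fragment 1 #1, fragment 2 #1), then T (fragment 1 #2, fragment 2 #2), then T (fragment 1 #4, fragment 2 #4), then T (fragment 1 #5, fragment 2 #6), then A (fragment 1 #7, fragment 2 #7), then G (fragment 1 #8, fragment 2 #8), then C (fragment 1 #10, fragment 2 #9), then A (fragment 1 #11, fragment 2 #10), then G (fragment 1 #12, fragment 2 #11), then A (fragment 1 #14, fragment 2 #14), then A (fragment 1 #16, fragment 2 #15); all 11 bases appear in both, in order. The LCS DP gives dp[17][15] = 11, so this is optimal.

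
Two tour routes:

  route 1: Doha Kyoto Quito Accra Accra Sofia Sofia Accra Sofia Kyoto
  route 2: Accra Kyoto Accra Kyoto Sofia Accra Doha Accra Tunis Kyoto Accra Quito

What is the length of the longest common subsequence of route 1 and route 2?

One common subsequence of length 5: Kyoto (route 1 #2, route 2 #2), Accra (route 1 #4, route 2 #3), Accra (route 1 #5, route 2 #6), Accra (route 1 #8, route 2 #8), Kyoto (route 1 #10, route 2 #10). dp[10][12] = 5 confirms this is the maximum.

5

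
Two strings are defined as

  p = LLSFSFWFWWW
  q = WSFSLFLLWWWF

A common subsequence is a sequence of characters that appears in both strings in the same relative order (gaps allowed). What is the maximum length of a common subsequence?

7

Let dp[i][j] be the LCS length of the first i characters of p and the first j characters of q. dp[i][j] = dp[i-1][j-1]+1 when the i-th and j-th characters match, else max(dp[i-1][j], dp[i][j-1]).
    ·  W  S  F  S  L  F  L  L  W  W  W  F
 ·  0  0  0  0  0  0  0  0  0  0  0  0  0
 L  0  0  0  0  0  1  1  1  1  1  1  1  1
 L  0  0  0  0  0  1  1  2  2  2  2  2  2
 S  0  0  1  1  1  1  1  2  2  2  2  2  2
 F  0  0  1  2  2  2  2  2  2  2  2  2  3
 S  0  0  1  2  3  3  3  3  3  3  3  3  3
 F  0  0  1  2  3  3  4  4  4  4  4  4  4
 W  0  1  1  2  3  3  4  4  4  5  5  5  5
 F  0  1  1  2  3  3  4  4  4  5  5  5  6
 W  0  1  1  2  3  3  4  4  4  5  6  6  6
 W  0  1  1  2  3  3  4  4  4  5  6  7  7
 W  0  1  1  2  3  3  4  4  4  5  6  7  7
dp[11][12] = 7. One LCS (by backtracking along matches): SFSFWWW.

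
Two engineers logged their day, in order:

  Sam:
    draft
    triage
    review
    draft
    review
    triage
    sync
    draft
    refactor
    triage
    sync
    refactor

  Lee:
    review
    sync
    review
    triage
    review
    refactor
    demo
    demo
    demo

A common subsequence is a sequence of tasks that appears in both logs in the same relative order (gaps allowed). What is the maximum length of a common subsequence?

Match review (Sam #3, Lee #1), review (Sam #5, Lee #3), triage (Sam #6, Lee #4), refactor (Sam #9, Lee #6) — 4 tasks in the same relative order in both. The LCS DP gives dp[12][9] = 4, so this is optimal.

4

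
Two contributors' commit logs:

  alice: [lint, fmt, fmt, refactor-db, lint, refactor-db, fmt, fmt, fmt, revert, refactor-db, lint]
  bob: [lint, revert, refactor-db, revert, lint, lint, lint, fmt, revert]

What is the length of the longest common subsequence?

5

Match lint [1,1] → refactor-db [4,3] → lint [5,7] → fmt [9,8] → revert [10,9] — 5 commits in the same relative order in both. The LCS DP gives dp[12][9] = 5, so this is optimal.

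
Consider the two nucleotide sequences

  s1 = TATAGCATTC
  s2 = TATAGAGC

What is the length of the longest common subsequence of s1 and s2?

7

Let dp[i][j] be the LCS length of the first i bases of s1 and the first j bases of s2. dp[i][j] = dp[i-1][j-1]+1 when the i-th and j-th bases match, else max(dp[i-1][j], dp[i][j-1]).
    ·  T  A  T  A  G  A  G  C
 ·  0  0  0  0  0  0  0  0  0
 T  0  1  1  1  1  1  1  1  1
 A  0  1  2  2  2  2  2  2  2
 T  0  1  2  3  3  3  3  3  3
 A  0  1  2  3  4  4  4  4  4
 G  0  1  2  3  4  5  5  5  5
 C  0  1  2  3  4  5  5  5  6
 A  0  1  2  3  4  5  6  6  6
 T  0  1  2  3  4  5  6  6  6
 T  0  1  2  3  4  5  6  6  6
 C  0  1  2  3  4  5  6  6  7
dp[10][8] = 7. One LCS (by backtracking along matches): TATAGAC.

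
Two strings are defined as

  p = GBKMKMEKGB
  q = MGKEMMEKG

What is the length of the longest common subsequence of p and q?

One common subsequence of length 7: G at p[1]=q[2]; then K at p[3]=q[3]; then M at p[4]=q[5]; then M at p[6]=q[6]; then E at p[7]=q[7]; then K at p[8]=q[8]; then G at p[9]=q[9]. The LCS DP gives dp[10][9] = 7, so this is optimal.

7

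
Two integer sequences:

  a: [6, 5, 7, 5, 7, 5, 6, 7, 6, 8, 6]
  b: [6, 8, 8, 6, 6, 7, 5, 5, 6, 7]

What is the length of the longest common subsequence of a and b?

One common subsequence of length 6: 6 [1,5] → 7 [3,6] → 5 [4,7] → 5 [6,8] → 6 [7,9] → 7 [8,10]. dp[11][10] = 6 confirms this is the maximum.

6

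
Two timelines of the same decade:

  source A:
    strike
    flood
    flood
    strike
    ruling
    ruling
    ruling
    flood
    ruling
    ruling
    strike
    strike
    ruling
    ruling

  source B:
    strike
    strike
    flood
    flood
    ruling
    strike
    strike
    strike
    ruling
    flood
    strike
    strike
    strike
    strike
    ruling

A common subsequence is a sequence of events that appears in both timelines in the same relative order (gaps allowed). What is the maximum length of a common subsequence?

9

One common subsequence of length 9: strike (source A #1, source B #2), flood (source A #2, source B #3), flood (source A #3, source B #4), strike (source A #4, source B #8), ruling (source A #7, source B #9), flood (source A #8, source B #10), strike (source A #11, source B #13), strike (source A #12, source B #14), ruling (source A #14, source B #15). dp[14][15] = 9 confirms this is the maximum.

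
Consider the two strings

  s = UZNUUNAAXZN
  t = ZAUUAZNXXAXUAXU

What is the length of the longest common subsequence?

One common subsequence of length 7: Z at s[2]=t[1], U at s[4]=t[3], U at s[5]=t[4], N at s[6]=t[7], A at s[7]=t[10], A at s[8]=t[13], X at s[9]=t[14], and the DP table's final entry dp[11][15] is also 7, so no common subsequence is longer.

7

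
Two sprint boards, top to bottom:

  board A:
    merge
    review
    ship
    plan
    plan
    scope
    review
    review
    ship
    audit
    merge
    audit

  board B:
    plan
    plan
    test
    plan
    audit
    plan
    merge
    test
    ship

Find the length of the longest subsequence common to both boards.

One common subsequence of length 4: plan (board A #4, board B #2), then plan (board A #5, board B #4), then audit (board A #10, board B #5), then merge (board A #11, board B #7). dp[12][9] = 4 confirms this is the maximum.

4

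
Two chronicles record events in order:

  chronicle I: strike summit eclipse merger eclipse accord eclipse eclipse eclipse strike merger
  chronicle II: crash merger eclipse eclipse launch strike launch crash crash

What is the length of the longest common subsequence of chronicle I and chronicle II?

4

Match merger at chronicle I[4]=chronicle II[2] → eclipse at chronicle I[5]=chronicle II[3] → eclipse at chronicle I[7]=chronicle II[4] → strike at chronicle I[10]=chronicle II[6] — 4 events in the same relative order in both. The LCS DP gives dp[11][9] = 4, so this is optimal.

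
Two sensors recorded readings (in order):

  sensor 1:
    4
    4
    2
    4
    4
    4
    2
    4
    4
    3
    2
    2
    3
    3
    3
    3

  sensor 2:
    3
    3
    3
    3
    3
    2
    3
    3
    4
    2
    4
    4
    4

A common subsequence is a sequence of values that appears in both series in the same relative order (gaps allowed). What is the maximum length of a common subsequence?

Pick 4 (sensor 1 #2, sensor 2 #9), then 2 (sensor 1 #3, sensor 2 #10), then 4 (sensor 1 #6, sensor 2 #11), then 4 (sensor 1 #8, sensor 2 #12), then 4 (sensor 1 #9, sensor 2 #13); all 5 values appear in both, in order, and the DP table's final entry dp[16][13] is also 5, so no common subsequence is longer.

5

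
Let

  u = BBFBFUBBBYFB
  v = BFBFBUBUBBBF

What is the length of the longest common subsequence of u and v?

9

Let dp[i][j] be the LCS length of the first i characters of u and the first j characters of v. dp[i][j] = dp[i-1][j-1]+1 when the i-th and j-th characters match, else max(dp[i-1][j], dp[i][j-1]).
    ·  B  F  B  F  B  U  B  U  B  B  B  F
 ·  0  0  0  0  0  0  0  0  0  0  0  0  0
 B  0  1  1  1  1  1  1  1  1  1  1  1  1
 B  0  1  1  2  2  2  2  2  2  2  2  2  2
 F  0  1  2  2  3  3  3  3  3  3  3  3  3
 B  0  1  2  3  3  4  4  4  4  4  4  4  4
 F  0  1  2  3  4  4  4  4  4  4  4  4  5
 U  0  1  2  3  4  4  5  5  5  5  5  5  5
 B  0  1  2  3  4  5  5  6  6  6  6  6  6
 B  0  1  2  3  4  5  5  6  6  7  7  7  7
 B  0  1  2  3  4  5  5  6  6  7  8  8  8
 Y  0  1  2  3  4  5  5  6  6  7  8  8  8
 F  0  1  2  3  4  5  5  6  6  7  8  8  9
 B  0  1  2  3  4  5  5  6  6  7  8  9  9
dp[12][12] = 9. One LCS (by backtracking along matches): BBFBUBBBF.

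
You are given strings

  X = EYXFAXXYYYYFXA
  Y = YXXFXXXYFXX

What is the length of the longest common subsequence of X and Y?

8

One common subsequence of length 8: Y [2,1], then X [3,3], then F [4,4], then X [6,6], then X [7,7], then Y [11,8], then F [12,9], then X [13,11], and the DP table's final entry dp[14][11] is also 8, so no common subsequence is longer.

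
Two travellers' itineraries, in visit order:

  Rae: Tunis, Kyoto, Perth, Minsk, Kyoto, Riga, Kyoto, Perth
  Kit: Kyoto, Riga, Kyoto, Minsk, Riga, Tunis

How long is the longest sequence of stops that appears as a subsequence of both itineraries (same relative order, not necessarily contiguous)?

3

Match Kyoto at Rae[2]=Kit[3], then Minsk at Rae[4]=Kit[4], then Riga at Rae[6]=Kit[5] — 3 stops in the same relative order in both. The LCS DP gives dp[8][6] = 3, so this is optimal.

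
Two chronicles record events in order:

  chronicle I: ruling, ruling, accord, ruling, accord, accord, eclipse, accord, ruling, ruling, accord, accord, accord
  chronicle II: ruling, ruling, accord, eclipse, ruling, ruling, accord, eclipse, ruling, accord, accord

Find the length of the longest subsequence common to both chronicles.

Match ruling (chronicle I #1, chronicle II #1), then ruling (chronicle I #2, chronicle II #2), then accord (chronicle I #3, chronicle II #3), then ruling (chronicle I #4, chronicle II #6), then accord (chronicle I #6, chronicle II #7), then eclipse (chronicle I #7, chronicle II #8), then ruling (chronicle I #10, chronicle II #9), then accord (chronicle I #12, chronicle II #10), then accord (chronicle I #13, chronicle II #11) — 9 events in the same relative order in both, and the DP table's final entry dp[13][11] is also 9, so no common subsequence is longer.

9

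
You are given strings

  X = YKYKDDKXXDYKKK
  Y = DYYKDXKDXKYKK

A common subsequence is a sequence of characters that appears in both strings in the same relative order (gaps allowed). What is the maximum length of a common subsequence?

One common subsequence of length 9: Y at X[1]=Y[2]; then Y at X[3]=Y[3]; then K at X[4]=Y[4]; then D at X[5]=Y[5]; then D at X[6]=Y[8]; then K at X[7]=Y[10]; then Y at X[11]=Y[11]; then K at X[13]=Y[12]; then K at X[14]=Y[13]. Since dp[14][13] = 9, nothing longer is possible.

9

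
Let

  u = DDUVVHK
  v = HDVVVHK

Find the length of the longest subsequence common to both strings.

Taking D [1,2]; then V [4,4]; then V [5,5]; then H [6,6]; then K [7,7] gives a common subsequence of length 5. The LCS DP gives dp[7][7] = 5, so this is optimal.

5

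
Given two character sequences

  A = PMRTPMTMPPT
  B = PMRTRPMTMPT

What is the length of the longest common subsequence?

10

Taking P [1,1], M [2,2], R [3,3], T [4,4], P [5,6], M [6,7], T [7,8], M [8,9], P [10,10], T [11,11] gives a common subsequence of length 10. The LCS DP gives dp[11][11] = 10, so this is optimal.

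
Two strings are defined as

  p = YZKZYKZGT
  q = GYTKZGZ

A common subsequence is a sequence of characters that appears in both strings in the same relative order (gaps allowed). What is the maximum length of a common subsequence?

4

Taking Y at p[1]=q[2] → K at p[3]=q[4] → Z at p[4]=q[5] → Z at p[7]=q[7] gives a common subsequence of length 4. The LCS DP gives dp[9][7] = 4, so this is optimal.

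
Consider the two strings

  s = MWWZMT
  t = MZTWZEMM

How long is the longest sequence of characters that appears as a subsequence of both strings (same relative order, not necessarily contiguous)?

4

Let dp[i][j] be the LCS length of the first i characters of s and the first j characters of t. dp[i][j] = dp[i-1][j-1]+1 when the i-th and j-th characters match, else max(dp[i-1][j], dp[i][j-1]).
    ·  M  Z  T  W  Z  E  M  M
 ·  0  0  0  0  0  0  0  0  0
 M  0  1  1  1  1  1  1  1  1
 W  0  1  1  1  2  2  2  2  2
 W  0  1  1  1  2  2  2  2  2
 Z  0  1  2  2  2  3  3  3  3
 M  0  1  2  2  2  3  3  4  4
 T  0  1  2  3  3  3  3  4  4
dp[6][8] = 4. One LCS (by backtracking along matches): MWZM.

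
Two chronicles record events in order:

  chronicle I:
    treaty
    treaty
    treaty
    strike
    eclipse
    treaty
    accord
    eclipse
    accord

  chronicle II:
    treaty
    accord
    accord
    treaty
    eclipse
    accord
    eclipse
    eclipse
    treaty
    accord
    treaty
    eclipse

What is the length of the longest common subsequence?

One common subsequence of length 6: treaty (chronicle I #1, chronicle II #1); then treaty (chronicle I #2, chronicle II #4); then eclipse (chronicle I #5, chronicle II #8); then treaty (chronicle I #6, chronicle II #9); then accord (chronicle I #7, chronicle II #10); then eclipse (chronicle I #8, chronicle II #12). The LCS DP gives dp[9][12] = 6, so this is optimal.

6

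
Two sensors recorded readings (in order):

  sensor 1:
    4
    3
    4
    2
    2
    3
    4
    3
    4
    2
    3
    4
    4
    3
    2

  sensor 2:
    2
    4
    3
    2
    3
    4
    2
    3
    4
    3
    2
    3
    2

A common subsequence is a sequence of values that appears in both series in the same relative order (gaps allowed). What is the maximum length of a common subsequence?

Pick 4 [1,2]; then 3 [2,5]; then 4 [3,6]; then 2 [5,7]; then 3 [6,8]; then 4 [7,9]; then 3 [8,10]; then 2 [10,11]; then 3 [14,12]; then 2 [15,13]; all 10 values appear in both, in order. dp[15][13] = 10 confirms this is the maximum.

10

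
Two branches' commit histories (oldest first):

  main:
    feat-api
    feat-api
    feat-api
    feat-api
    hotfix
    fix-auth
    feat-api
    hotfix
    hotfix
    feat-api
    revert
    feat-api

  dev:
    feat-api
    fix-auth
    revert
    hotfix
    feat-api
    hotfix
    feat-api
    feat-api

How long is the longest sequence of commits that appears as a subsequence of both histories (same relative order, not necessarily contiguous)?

6

Taking feat-api (main #1, dev #1), then hotfix (main #5, dev #4), then feat-api (main #7, dev #5), then hotfix (main #9, dev #6), then feat-api (main #10, dev #7), then feat-api (main #12, dev #8) gives a common subsequence of length 6. dp[12][8] = 6 confirms this is the maximum.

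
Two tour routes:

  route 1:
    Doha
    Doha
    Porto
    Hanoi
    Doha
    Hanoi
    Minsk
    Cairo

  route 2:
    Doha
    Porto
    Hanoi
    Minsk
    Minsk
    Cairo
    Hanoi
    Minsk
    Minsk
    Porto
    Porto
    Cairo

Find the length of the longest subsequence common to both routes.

Pick Doha [2,1]; then Porto [3,2]; then Hanoi [4,3]; then Hanoi [6,7]; then Minsk [7,9]; then Cairo [8,12]; all 6 stops appear in both, in order, and the DP table's final entry dp[8][12] is also 6, so no common subsequence is longer.

6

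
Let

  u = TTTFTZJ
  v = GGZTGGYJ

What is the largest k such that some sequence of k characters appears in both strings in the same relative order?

Pick T at u[1]=v[4], J at u[7]=v[8]; all 2 characters appear in both, in order. The LCS DP gives dp[7][8] = 2, so this is optimal.

2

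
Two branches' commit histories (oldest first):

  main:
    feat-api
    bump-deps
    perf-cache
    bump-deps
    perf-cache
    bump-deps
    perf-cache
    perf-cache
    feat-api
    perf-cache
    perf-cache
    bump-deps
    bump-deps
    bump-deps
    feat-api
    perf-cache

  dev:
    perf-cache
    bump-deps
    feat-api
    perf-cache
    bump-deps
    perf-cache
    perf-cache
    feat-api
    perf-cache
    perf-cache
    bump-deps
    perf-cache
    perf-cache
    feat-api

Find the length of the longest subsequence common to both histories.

One common subsequence of length 11: perf-cache (main #3, dev #1), then bump-deps (main #4, dev #2), then perf-cache (main #5, dev #4), then bump-deps (main #6, dev #5), then perf-cache (main #7, dev #6), then perf-cache (main #8, dev #7), then feat-api (main #9, dev #8), then perf-cache (main #10, dev #9), then perf-cache (main #11, dev #10), then bump-deps (main #12, dev #11), then feat-api (main #15, dev #14), and the DP table's final entry dp[16][14] is also 11, so no common subsequence is longer.

11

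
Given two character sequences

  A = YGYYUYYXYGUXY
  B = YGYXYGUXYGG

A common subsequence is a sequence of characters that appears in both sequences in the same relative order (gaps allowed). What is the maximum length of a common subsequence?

Let dp[i][j] be the LCS length of the first i characters of A and the first j characters of B. dp[i][j] = dp[i-1][j-1]+1 when the i-th and j-th characters match, else max(dp[i-1][j], dp[i][j-1]).
    ·  Y  G  Y  X  Y  G  U  X  Y  G  G
 ·  0  0  0  0  0  0  0  0  0  0  0  0
 Y  0  1  1  1  1  1  1  1  1  1  1  1
 G  0  1  2  2  2  2  2  2  2  2  2  2
 Y  0  1  2  3  3  3  3  3  3  3  3  3
 Y  0  1  2  3  3  4  4  4  4  4  4  4
 U  0  1  2  3  3  4  4  5  5  5  5  5
 Y  0  1  2  3  3  4  4  5  5  6  6  6
 Y  0  1  2  3  3  4  4  5  5  6  6  6
 X  0  1  2  3  4  4  4  5  6  6  6  6
 Y  0  1  2  3  4  5  5  5  6  7  7  7
 G  0  1  2  3  4  5  6  6  6  7  8  8
 U  0  1  2  3  4  5  6  7  7  7  8  8
 X  0  1  2  3  4  5  6  7  8  8  8  8
 Y  0  1  2  3  4  5  6  7  8  9  9  9
dp[13][11] = 9. One LCS (by backtracking along matches): YGYXYGUXY.

9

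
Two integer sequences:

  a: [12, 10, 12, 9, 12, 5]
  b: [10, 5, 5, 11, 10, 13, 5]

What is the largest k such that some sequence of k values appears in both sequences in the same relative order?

Let dp[i][j] be the LCS length of the first i values of a and the first j values of b. dp[i][j] = dp[i-1][j-1]+1 when the i-th and j-th values match, else max(dp[i-1][j], dp[i][j-1]).
    · 10  5  5 11 10 13  5
 ·  0  0  0  0  0  0  0  0
12  0  0  0  0  0  0  0  0
10  0  1  1  1  1  1  1  1
12  0  1  1  1  1  1  1  1
 9  0  1  1  1  1  1  1  1
12  0  1  1  1  1  1  1  1
 5  0  1  2  2  2  2  2  2
dp[6][7] = 2. One LCS (by backtracking along matches): 10, 5.

2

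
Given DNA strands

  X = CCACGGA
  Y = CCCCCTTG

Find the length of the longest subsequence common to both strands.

Let dp[i][j] be the LCS length of the first i bases of X and the first j bases of Y. dp[i][j] = dp[i-1][j-1]+1 when the i-th and j-th bases match, else max(dp[i-1][j], dp[i][j-1]).
    ·  C  C  C  C  C  T  T  G
 ·  0  0  0  0  0  0  0  0  0
 C  0  1  1  1  1  1  1  1  1
 C  0  1  2  2  2  2  2  2  2
 A  0  1  2  2  2  2  2  2  2
 C  0  1  2  3  3  3  3  3  3
 G  0  1  2  3  3  3  3  3  4
 G  0  1  2  3  3  3  3  3  4
 A  0  1  2  3  3  3  3  3  4
dp[7][8] = 4. One LCS (by backtracking along matches): CCCG.

4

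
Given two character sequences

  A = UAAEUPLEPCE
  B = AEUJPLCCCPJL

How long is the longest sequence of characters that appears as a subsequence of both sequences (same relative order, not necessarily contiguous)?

Let dp[i][j] be the LCS length of the first i characters of A and the first j characters of B. dp[i][j] = dp[i-1][j-1]+1 when the i-th and j-th characters match, else max(dp[i-1][j], dp[i][j-1]).
    ·  A  E  U  J  P  L  C  C  C  P  J  L
 ·  0  0  0  0  0  0  0  0  0  0  0  0  0
 U  0  0  0  1  1  1  1  1  1  1  1  1  1
 A  0  1  1  1  1  1  1  1  1  1  1  1  1
 A  0  1  1  1  1  1  1  1  1  1  1  1  1
 E  0  1  2  2  2  2  2  2  2  2  2  2  2
 U  0  1  2  3  3  3  3  3  3  3  3  3  3
 P  0  1  2  3  3  4  4  4  4  4  4  4  4
 L  0  1  2  3  3  4  5  5  5  5  5  5  5
 E  0  1  2  3  3  4  5  5  5  5  5  5  5
 P  0  1  2  3  3  4  5  5  5  5  6  6  6
 C  0  1  2  3  3  4  5  6  6  6  6  6  6
 E  0  1  2  3  3  4  5  6  6  6  6  6  6
dp[11][12] = 6. One LCS (by backtracking along matches): AEUPLP.

6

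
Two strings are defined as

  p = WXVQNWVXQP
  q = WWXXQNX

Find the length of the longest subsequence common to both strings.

5

Taking W [1,2], then X [2,4], then Q [4,5], then N [5,6], then X [8,7] gives a common subsequence of length 5. dp[10][7] = 5 confirms this is the maximum.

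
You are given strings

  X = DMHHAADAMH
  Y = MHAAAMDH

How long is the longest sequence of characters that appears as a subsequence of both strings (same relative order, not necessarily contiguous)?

Let dp[i][j] be the LCS length of the first i characters of X and the first j characters of Y. dp[i][j] = dp[i-1][j-1]+1 when the i-th and j-th characters match, else max(dp[i-1][j], dp[i][j-1]).
    ·  M  H  A  A  A  M  D  H
 ·  0  0  0  0  0  0  0  0  0
 D  0  0  0  0  0  0  0  1  1
 M  0  1  1  1  1  1  1  1  1
 H  0  1  2  2  2  2  2  2  2
 H  0  1  2  2  2  2  2  2  3
 A  0  1  2  3  3  3  3  3  3
 A  0  1  2  3  4  4  4  4  4
 D  0  1  2  3  4  4  4  5  5
 A  0  1  2  3  4  5  5  5  5
 M  0  1  2  3  4  5  6  6  6
 H  0  1  2  3  4  5  6  6  7
dp[10][8] = 7. One LCS (by backtracking along matches): MHAAAMH.

7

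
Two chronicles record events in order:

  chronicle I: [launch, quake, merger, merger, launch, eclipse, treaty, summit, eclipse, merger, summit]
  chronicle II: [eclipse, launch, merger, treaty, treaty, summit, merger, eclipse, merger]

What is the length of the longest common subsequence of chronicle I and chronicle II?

6

One common subsequence of length 6: launch [1,2], merger [3,3], treaty [7,5], summit [8,6], eclipse [9,8], merger [10,9]. The LCS DP gives dp[11][9] = 6, so this is optimal.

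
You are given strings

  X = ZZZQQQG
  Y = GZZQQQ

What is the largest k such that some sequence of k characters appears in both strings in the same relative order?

5

Let dp[i][j] be the LCS length of the first i characters of X and the first j characters of Y. dp[i][j] = dp[i-1][j-1]+1 when the i-th and j-th characters match, else max(dp[i-1][j], dp[i][j-1]).
    ·  G  Z  Z  Q  Q  Q
 ·  0  0  0  0  0  0  0
 Z  0  0  1  1  1  1  1
 Z  0  0  1  2  2  2  2
 Z  0  0  1  2  2  2  2
 Q  0  0  1  2  3  3  3
 Q  0  0  1  2  3  4  4
 Q  0  0  1  2  3  4  5
 G  0  1  1  2  3  4  5
dp[7][6] = 5. One LCS (by backtracking along matches): ZZQQQ.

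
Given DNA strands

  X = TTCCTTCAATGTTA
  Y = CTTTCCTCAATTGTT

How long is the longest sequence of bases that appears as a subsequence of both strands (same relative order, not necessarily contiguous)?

Pick T (X #1, Y #3) → T (X #2, Y #4) → C (X #3, Y #5) → C (X #4, Y #6) → T (X #6, Y #7) → C (X #7, Y #8) → A (X #8, Y #9) → A (X #9, Y #10) → T (X #10, Y #12) → G (X #11, Y #13) → T (X #12, Y #14) → T (X #13, Y #15); all 12 bases appear in both, in order. dp[14][15] = 12 confirms this is the maximum.

12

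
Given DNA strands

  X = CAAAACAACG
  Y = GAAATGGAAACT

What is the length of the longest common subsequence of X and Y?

Let dp[i][j] be the LCS length of the first i bases of X and the first j bases of Y. dp[i][j] = dp[i-1][j-1]+1 when the i-th and j-th bases match, else max(dp[i-1][j], dp[i][j-1]).
    ·  G  A  A  A  T  G  G  A  A  A  C  T
 ·  0  0  0  0  0  0  0  0  0  0  0  0  0
 C  0  0  0  0  0  0  0  0  0  0  0  1  1
 A  0  0  1  1  1  1  1  1  1  1  1  1  1
 A  0  0  1  2  2  2  2  2  2  2  2  2  2
 A  0  0  1  2  3  3  3  3  3  3  3  3  3
 A  0  0  1  2  3  3  3  3  4  4  4  4  4
 C  0  0  1  2  3  3  3  3  4  4  4  5  5
 A  0  0  1  2  3  3  3  3  4  5  5  5  5
 A  0  0  1  2  3  3  3  3  4  5  6  6  6
 C  0  0  1  2  3  3  3  3  4  5  6  7  7
 G  0  1  1  2  3  3  4  4  4  5  6  7  7
dp[10][12] = 7. One LCS (by backtracking along matches): AAAAAAC.

7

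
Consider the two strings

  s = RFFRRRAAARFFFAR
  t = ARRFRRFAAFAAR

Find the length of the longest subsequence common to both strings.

One common subsequence of length 9: R at s[1]=t[3]; then F at s[3]=t[4]; then R at s[4]=t[5]; then R at s[5]=t[6]; then A at s[7]=t[8]; then A at s[8]=t[9]; then A at s[9]=t[11]; then A at s[14]=t[12]; then R at s[15]=t[13]. dp[15][13] = 9 confirms this is the maximum.

9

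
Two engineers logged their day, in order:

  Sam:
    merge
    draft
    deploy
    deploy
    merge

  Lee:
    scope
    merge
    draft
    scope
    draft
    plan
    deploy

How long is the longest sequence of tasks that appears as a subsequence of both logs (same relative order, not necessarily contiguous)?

Pick merge [1,2], then draft [2,5], then deploy [4,7]; all 3 tasks appear in both, in order. Since dp[5][7] = 3, nothing longer is possible.

3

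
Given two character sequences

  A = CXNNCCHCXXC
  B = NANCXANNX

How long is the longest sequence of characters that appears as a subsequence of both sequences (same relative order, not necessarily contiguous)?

Let dp[i][j] be the LCS length of the first i characters of A and the first j characters of B. dp[i][j] = dp[i-1][j-1]+1 when the i-th and j-th characters match, else max(dp[i-1][j], dp[i][j-1]).
    ·  N  A  N  C  X  A  N  N  X
 ·  0  0  0  0  0  0  0  0  0  0
 C  0  0  0  0  1  1  1  1  1  1
 X  0  0  0  0  1  2  2  2  2  2
 N  0  1  1  1  1  2  2  3  3  3
 N  0  1  1  2  2  2  2  3  4  4
 C  0  1  1  2  3  3  3  3  4  4
 C  0  1  1  2  3  3  3  3  4  4
 H  0  1  1  2  3  3  3  3  4  4
 C  0  1  1  2  3  3  3  3  4  4
 X  0  1  1  2  3  4  4  4  4  5
 X  0  1  1  2  3  4  4  4  4  5
 C  0  1  1  2  3  4  4  4  4  5
dp[11][9] = 5. One LCS (by backtracking along matches): CXNNX.

5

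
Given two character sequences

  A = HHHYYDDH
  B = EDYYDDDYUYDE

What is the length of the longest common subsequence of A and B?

Let dp[i][j] be the LCS length of the first i characters of A and the first j characters of B. dp[i][j] = dp[i-1][j-1]+1 when the i-th and j-th characters match, else max(dp[i-1][j], dp[i][j-1]).
    ·  E  D  Y  Y  D  D  D  Y  U  Y  D  E
 ·  0  0  0  0  0  0  0  0  0  0  0  0  0
 H  0  0  0  0  0  0  0  0  0  0  0  0  0
 H  0  0  0  0  0  0  0  0  0  0  0  0  0
 H  0  0  0  0  0  0  0  0  0  0  0  0  0
 Y  0  0  0  1  1  1  1  1  1  1  1  1  1
 Y  0  0  0  1  2  2  2  2  2  2  2  2  2
 D  0  0  1  1  2  3  3  3  3  3  3  3  3
 D  0  0  1  1  2  3  4  4  4  4  4  4  4
 H  0  0  1  1  2  3  4  4  4  4  4  4  4
dp[8][12] = 4. One LCS (by backtracking along matches): YYDD.

4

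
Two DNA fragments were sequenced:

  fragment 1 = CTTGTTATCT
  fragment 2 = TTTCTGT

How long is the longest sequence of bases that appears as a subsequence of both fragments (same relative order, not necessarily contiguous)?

Pick T (fragment 1 #2, fragment 2 #1), T (fragment 1 #3, fragment 2 #2), T (fragment 1 #5, fragment 2 #3), T (fragment 1 #6, fragment 2 #5), T (fragment 1 #10, fragment 2 #7); all 5 bases appear in both, in order. The LCS DP gives dp[10][7] = 5, so this is optimal.

5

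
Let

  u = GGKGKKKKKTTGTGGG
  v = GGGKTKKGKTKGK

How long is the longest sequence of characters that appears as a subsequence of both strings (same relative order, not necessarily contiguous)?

9

One common subsequence of length 9: G [1,1] → G [2,2] → G [4,3] → K [5,4] → K [6,6] → K [7,7] → K [8,9] → K [9,11] → G [12,12]. The LCS DP gives dp[16][13] = 9, so this is optimal.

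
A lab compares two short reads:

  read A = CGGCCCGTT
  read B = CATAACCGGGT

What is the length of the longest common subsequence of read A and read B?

Let dp[i][j] be the LCS length of the first i bases of read A and the first j bases of read B. dp[i][j] = dp[i-1][j-1]+1 when the i-th and j-th bases match, else max(dp[i-1][j], dp[i][j-1]).
    ·  C  A  T  A  A  C  C  G  G  G  T
 ·  0  0  0  0  0  0  0  0  0  0  0  0
 C  0  1  1  1  1  1  1  1  1  1  1  1
 G  0  1  1  1  1  1  1  1  2  2  2  2
 G  0  1  1  1  1  1  1  1  2  3  3  3
 C  0  1  1  1  1  1  2  2  2  3  3  3
 C  0  1  1  1  1  1  2  3  3  3  3  3
 C  0  1  1  1  1  1  2  3  3  3  3  3
 G  0  1  1  1  1  1  2  3  4  4  4  4
 T  0  1  1  2  2  2  2  3  4  4  4  5
 T  0  1  1  2  2  2  2  3  4  4  4  5
dp[9][11] = 5. One LCS (by backtracking along matches): CGGGT.

5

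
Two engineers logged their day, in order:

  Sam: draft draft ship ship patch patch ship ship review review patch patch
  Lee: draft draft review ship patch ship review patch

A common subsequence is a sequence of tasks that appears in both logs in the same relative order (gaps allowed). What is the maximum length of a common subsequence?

Match draft at Sam[1]=Lee[1], draft at Sam[2]=Lee[2], ship at Sam[4]=Lee[4], patch at Sam[6]=Lee[5], ship at Sam[8]=Lee[6], review at Sam[10]=Lee[7], patch at Sam[12]=Lee[8] — 7 tasks in the same relative order in both. The LCS DP gives dp[12][8] = 7, so this is optimal.

7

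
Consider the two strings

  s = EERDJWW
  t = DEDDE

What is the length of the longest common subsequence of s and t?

2

Let dp[i][j] be the LCS length of the first i characters of s and the first j characters of t. dp[i][j] = dp[i-1][j-1]+1 when the i-th and j-th characters match, else max(dp[i-1][j], dp[i][j-1]).
    ·  D  E  D  D  E
 ·  0  0  0  0  0  0
 E  0  0  1  1  1  1
 E  0  0  1  1  1  2
 R  0  0  1  1  1  2
 D  0  1  1  2  2  2
 J  0  1  1  2  2  2
 W  0  1  1  2  2  2
 W  0  1  1  2  2  2
dp[7][5] = 2. One LCS (by backtracking along matches): EE.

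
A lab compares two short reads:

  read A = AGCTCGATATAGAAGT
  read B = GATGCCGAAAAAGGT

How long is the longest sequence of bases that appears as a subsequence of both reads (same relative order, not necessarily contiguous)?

12

Pick A (read A #1, read B #2) → G (read A #2, read B #4) → C (read A #3, read B #5) → C (read A #5, read B #6) → G (read A #6, read B #7) → A (read A #7, read B #8) → A (read A #9, read B #9) → A (read A #11, read B #10) → A (read A #13, read B #11) → A (read A #14, read B #12) → G (read A #15, read B #14) → T (read A #16, read B #15); all 12 bases appear in both, in order. dp[16][15] = 12 confirms this is the maximum.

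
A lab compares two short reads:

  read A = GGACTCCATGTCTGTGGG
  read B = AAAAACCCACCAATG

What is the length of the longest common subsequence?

Pick A at read A[3]=read B[5], C at read A[4]=read B[6], C at read A[6]=read B[7], C at read A[7]=read B[8], A at read A[8]=read B[9], C at read A[12]=read B[11], T at read A[15]=read B[14], G at read A[18]=read B[15]; all 8 bases appear in both, in order. Since dp[18][15] = 8, nothing longer is possible.

8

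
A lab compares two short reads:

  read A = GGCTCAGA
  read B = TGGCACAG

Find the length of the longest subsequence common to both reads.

6

Taking G [1,2]; then G [2,3]; then C [3,4]; then C [5,6]; then A [6,7]; then G [7,8] gives a common subsequence of length 6, and the DP table's final entry dp[8][8] is also 6, so no common subsequence is longer.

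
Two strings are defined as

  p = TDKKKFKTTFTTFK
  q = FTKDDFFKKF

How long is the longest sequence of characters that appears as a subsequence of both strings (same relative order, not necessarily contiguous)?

5

Match T (p #1, q #2); then D (p #2, q #5); then K (p #5, q #8); then K (p #7, q #9); then F (p #13, q #10) — 5 characters in the same relative order in both. The LCS DP gives dp[14][10] = 5, so this is optimal.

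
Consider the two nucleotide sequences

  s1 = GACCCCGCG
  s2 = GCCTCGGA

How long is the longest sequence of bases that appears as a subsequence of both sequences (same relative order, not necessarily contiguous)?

Let dp[i][j] be the LCS length of the first i bases of s1 and the first j bases of s2. dp[i][j] = dp[i-1][j-1]+1 when the i-th and j-th bases match, else max(dp[i-1][j], dp[i][j-1]).
    ·  G  C  C  T  C  G  G  A
 ·  0  0  0  0  0  0  0  0  0
 G  0  1  1  1  1  1  1  1  1
 A  0  1  1  1  1  1  1  1  2
 C  0  1  2  2  2  2  2  2  2
 C  0  1  2  3  3  3  3  3  3
 C  0  1  2  3  3  4  4  4  4
 C  0  1  2  3  3  4  4  4  4
 G  0  1  2  3  3  4  5  5  5
 C  0  1  2  3  3  4  5  5  5
 G  0  1  2  3  3  4  5  6  6
dp[9][8] = 6. One LCS (by backtracking along matches): GCCCGG.

6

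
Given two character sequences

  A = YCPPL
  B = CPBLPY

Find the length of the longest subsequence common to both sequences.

Let dp[i][j] be the LCS length of the first i characters of A and the first j characters of B. dp[i][j] = dp[i-1][j-1]+1 when the i-th and j-th characters match, else max(dp[i-1][j], dp[i][j-1]).
    ·  C  P  B  L  P  Y
 ·  0  0  0  0  0  0  0
 Y  0  0  0  0  0  0  1
 C  0  1  1  1  1  1  1
 P  0  1  2  2  2  2  2
 P  0  1  2  2  2  3  3
 L  0  1  2  2  3  3  3
dp[5][6] = 3. One LCS (by backtracking along matches): CPP.

3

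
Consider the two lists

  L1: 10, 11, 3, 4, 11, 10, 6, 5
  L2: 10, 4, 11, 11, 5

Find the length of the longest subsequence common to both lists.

Let dp[i][j] be the LCS length of the first i values of L1 and the first j values of L2. dp[i][j] = dp[i-1][j-1]+1 when the i-th and j-th values match, else max(dp[i-1][j], dp[i][j-1]).
    · 10  4 11 11  5
 ·  0  0  0  0  0  0
10  0  1  1  1  1  1
11  0  1  1  2  2  2
 3  0  1  1  2  2  2
 4  0  1  2  2  2  2
11  0  1  2  3  3  3
10  0  1  2  3  3  3
 6  0  1  2  3  3  3
 5  0  1  2  3  3  4
dp[8][5] = 4. One LCS (by backtracking along matches): 10, 11, 11, 5.

4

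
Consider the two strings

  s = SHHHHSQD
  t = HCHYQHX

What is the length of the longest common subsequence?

Let dp[i][j] be the LCS length of the first i characters of s and the first j characters of t. dp[i][j] = dp[i-1][j-1]+1 when the i-th and j-th characters match, else max(dp[i-1][j], dp[i][j-1]).
    ·  H  C  H  Y  Q  H  X
 ·  0  0  0  0  0  0  0  0
 S  0  0  0  0  0  0  0  0
 H  0  1  1  1  1  1  1  1
 H  0  1  1  2  2  2  2  2
 H  0  1  1  2  2  2  3  3
 H  0  1  1  2  2  2  3  3
 S  0  1  1  2  2  2  3  3
 Q  0  1  1  2  2  3  3  3
 D  0  1  1  2  2  3  3  3
dp[8][7] = 3. One LCS (by backtracking along matches): HHH.

3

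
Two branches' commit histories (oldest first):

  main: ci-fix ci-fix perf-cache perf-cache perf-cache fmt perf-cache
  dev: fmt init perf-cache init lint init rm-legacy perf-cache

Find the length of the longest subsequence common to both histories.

2

Match perf-cache (main #3, dev #3); then perf-cache (main #7, dev #8) — 2 commits in the same relative order in both, and the DP table's final entry dp[7][8] is also 2, so no common subsequence is longer.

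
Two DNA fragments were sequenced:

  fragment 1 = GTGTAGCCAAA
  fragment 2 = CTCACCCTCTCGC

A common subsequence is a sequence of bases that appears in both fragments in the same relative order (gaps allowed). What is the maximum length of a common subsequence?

4

Taking T [2,8] → T [4,10] → G [6,12] → C [8,13] gives a common subsequence of length 4, and the DP table's final entry dp[11][13] is also 4, so no common subsequence is longer.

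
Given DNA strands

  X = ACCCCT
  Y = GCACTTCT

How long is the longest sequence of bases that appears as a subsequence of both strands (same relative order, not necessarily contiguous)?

4

Match A (X #1, Y #3), C (X #2, Y #4), C (X #5, Y #7), T (X #6, Y #8) — 4 bases in the same relative order in both. Since dp[6][8] = 4, nothing longer is possible.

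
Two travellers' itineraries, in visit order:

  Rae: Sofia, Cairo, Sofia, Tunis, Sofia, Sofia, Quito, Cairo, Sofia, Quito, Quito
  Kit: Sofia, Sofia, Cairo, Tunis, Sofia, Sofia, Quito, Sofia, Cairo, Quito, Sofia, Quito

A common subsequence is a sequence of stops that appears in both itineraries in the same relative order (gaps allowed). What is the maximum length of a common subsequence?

One common subsequence of length 9: Sofia [1,2], Cairo [2,3], Tunis [4,4], Sofia [5,5], Sofia [6,6], Quito [7,7], Cairo [8,9], Sofia [9,11], Quito [11,12]. The LCS DP gives dp[11][12] = 9, so this is optimal.

9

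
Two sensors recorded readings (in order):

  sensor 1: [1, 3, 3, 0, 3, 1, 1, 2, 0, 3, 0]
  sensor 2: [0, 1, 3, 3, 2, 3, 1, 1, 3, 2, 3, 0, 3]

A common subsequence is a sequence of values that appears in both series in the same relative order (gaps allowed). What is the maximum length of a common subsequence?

9

Pick 1 [1,2], 3 [2,3], 3 [3,4], 3 [5,6], 1 [6,7], 1 [7,8], 2 [8,10], 0 [9,12], 3 [10,13]; all 9 values appear in both, in order. Since dp[11][13] = 9, nothing longer is possible.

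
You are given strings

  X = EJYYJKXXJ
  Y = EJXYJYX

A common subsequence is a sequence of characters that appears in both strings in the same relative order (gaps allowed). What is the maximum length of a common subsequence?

Let dp[i][j] be the LCS length of the first i characters of X and the first j characters of Y. dp[i][j] = dp[i-1][j-1]+1 when the i-th and j-th characters match, else max(dp[i-1][j], dp[i][j-1]).
    ·  E  J  X  Y  J  Y  X
 ·  0  0  0  0  0  0  0  0
 E  0  1  1  1  1  1  1  1
 J  0  1  2  2  2  2  2  2
 Y  0  1  2  2  3  3  3  3
 Y  0  1  2  2  3  3  4  4
 J  0  1  2  2  3  4  4  4
 K  0  1  2  2  3  4  4  4
 X  0  1  2  3  3  4  4  5
 X  0  1  2  3  3  4  4  5
 J  0  1  2  3  3  4  4  5
dp[9][7] = 5. One LCS (by backtracking along matches): EJYYX.

5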